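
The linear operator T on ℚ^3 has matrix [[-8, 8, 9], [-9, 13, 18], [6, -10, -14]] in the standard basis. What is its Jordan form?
The characteristic polynomial is det(xI - A) = (x + 2)^2(x + 5), so the eigenvalues are -5 (algebraic multiplicity 1), -2 (algebraic multiplicity 2).

For λ = -5: algebraic multiplicity 1 gives one 1×1 block.

For λ = -2: rank(A + 2I) = 2, rank((A + 2I)^2) = 1. The eigenspace has dimension 3 - 2 = 1, so there is 1 Jordan block; the rank sequence gives block sizes [2].

Assembling the blocks gives the Jordan form J above.

J = [[-5, 0, 0], [0, -2, 1], [0, 0, -2]]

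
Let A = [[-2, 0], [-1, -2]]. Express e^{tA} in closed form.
e^{tA} = [[e^{-2*t}, 0], [-t*e^{-2*t}, e^{-2*t}]]

A has Jordan form J = [[-2, 1], [0, -2]] with A = PJP^{-1}, so e^{tA} = P e^{tJ} P^{-1}.

For a Jordan block J_k(λ), e^{tJ_k(λ)} = e^{λt} · (I + tN + t^2 N^2/2! + ... + t^{k-1} N^{k-1}/(k-1)!) where N is the nilpotent superdiagonal part.

Assembling the blocks and conjugating back gives the entries of e^{tA} as shown above.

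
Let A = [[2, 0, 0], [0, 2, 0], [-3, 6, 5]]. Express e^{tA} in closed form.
e^{tA} = [[e^{2*t}, 0, 0], [0, e^{2*t}, 0], [-e^{5*t} + e^{2*t}, 2*(e^{3*t} - 1)*e^{2*t}, e^{5*t}]]

A has Jordan form J = [[2, 0, 0], [0, 2, 0], [0, 0, 5]] with A = PJP^{-1}, so e^{tA} = P e^{tJ} P^{-1}.

For a Jordan block J_k(λ), e^{tJ_k(λ)} = e^{λt} · (I + tN + t^2 N^2/2! + ... + t^{k-1} N^{k-1}/(k-1)!) where N is the nilpotent superdiagonal part.

Assembling the blocks and conjugating back gives the entries of e^{tA} as shown above.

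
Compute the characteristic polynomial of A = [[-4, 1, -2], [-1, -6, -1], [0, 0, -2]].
xI - A = [[x + 4, -1, 2], [1, x + 6, 1], [0, 0, x + 2]].

Expanding det(xI - A) along the first row:
det(xI - A) = + (x + 4)·det([[x + 6, 1], [0, x + 2]]) - (-1)·det([[1, 1], [0, x + 2]]) + (2)·det([[1, x + 6], [0, 0]]).

Evaluating gives χ_A(x) = x^3 + 12x^2 + 45x + 50 = (x + 2)(x + 5)^2.

χ_A(x) = (x + 2)(x + 5)^2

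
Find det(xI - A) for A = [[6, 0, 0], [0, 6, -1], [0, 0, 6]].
χ_A(x) = (x - 6)^3

xI - A = [[x - 6, 0, 0], [0, x - 6, 1], [0, 0, x - 6]].

Expanding det(xI - A) along the first row:
det(xI - A) = + (x - 6)·det([[x - 6, 1], [0, x - 6]]) - (0)·det([[0, 1], [0, x - 6]]) + (0)·det([[0, x - 6], [0, 0]]).

Evaluating gives χ_A(x) = x^3 - 18x^2 + 108x - 216 = (x - 6)^3.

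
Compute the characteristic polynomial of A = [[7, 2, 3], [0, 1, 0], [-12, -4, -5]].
χ_A(x) = (x - 1)^3

xI - A = [[x - 7, -2, -3], [0, x - 1, 0], [12, 4, x + 5]].

Expanding det(xI - A) along the first row:
det(xI - A) = + (x - 7)·det([[x - 1, 0], [4, x + 5]]) - (-2)·det([[0, 0], [12, x + 5]]) + (-3)·det([[0, x - 1], [12, 4]]).

Evaluating gives χ_A(x) = x^3 - 3x^2 + 3x - 1 = (x - 1)^3.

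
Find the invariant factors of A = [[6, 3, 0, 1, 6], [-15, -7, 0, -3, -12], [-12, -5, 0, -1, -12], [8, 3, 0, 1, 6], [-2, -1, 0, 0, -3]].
The Jordan structure of A has elementary divisors (x + 1)^2, (x + 1), x, x. Arranging the block sizes at each eigenvalue in decreasing order and taking row products gives the invariant factors.

Invariant factors (smallest first, each dividing the next): x(x + 1), x(x + 1)^2.

Check: the last factor x(x + 1)^2 is the minimal polynomial, and the product x^2(x + 1)^3 is the characteristic polynomial.

x(x + 1), x(x + 1)^2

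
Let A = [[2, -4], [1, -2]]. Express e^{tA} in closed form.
e^{tA} = [[2*t + 1, -4*t], [t, 1 - 2*t]]

A has Jordan form J = [[0, 1], [0, 0]] with A = PJP^{-1}, so e^{tA} = P e^{tJ} P^{-1}.

For a Jordan block J_k(λ), e^{tJ_k(λ)} = e^{λt} · (I + tN + t^2 N^2/2! + ... + t^{k-1} N^{k-1}/(k-1)!) where N is the nilpotent superdiagonal part.

Assembling the blocks and conjugating back gives the entries of e^{tA} as shown above.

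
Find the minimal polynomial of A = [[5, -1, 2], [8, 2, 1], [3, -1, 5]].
m_A(x) = (x - 4)^3

The characteristic polynomial factors as (x - 4)^3. The minimal polynomial is ∏(x - λ)^{k_λ} where k_λ is the size of the largest Jordan block at λ.

For λ = 4: rank(A - 4I) = 2, and the largest Jordan block has size 3 (the smallest k with rank((A - 4I)^k) = rank((A - 4I)^(k+1))).

So m_A(x) = (x - 4)^3.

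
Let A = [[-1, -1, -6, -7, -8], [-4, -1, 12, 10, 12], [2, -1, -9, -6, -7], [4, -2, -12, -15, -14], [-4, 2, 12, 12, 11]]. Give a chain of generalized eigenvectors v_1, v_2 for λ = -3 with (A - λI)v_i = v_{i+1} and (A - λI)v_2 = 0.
v_1 = [[1, 1, 0, 0, 0]]^T, v_2 = [[1, -2, 1, 2, -2]]^T

We seek v_1 ∈ ker((A + 3I)^2) \ ker(A + 3I), then set v_{i+1} = (A + 3I) v_i.

One such chain is v_1 = [[1, 1, 0, 0, 0]]^T, v_2 = [[1, -2, 1, 2, -2]]^T. Check: (A + 3I) v_2 = [[0, 0, 0, 0, 0]]^T = 0.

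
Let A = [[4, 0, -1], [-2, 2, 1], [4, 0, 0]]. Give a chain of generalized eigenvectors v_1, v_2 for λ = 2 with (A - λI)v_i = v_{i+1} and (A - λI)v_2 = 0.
v_1 = [[1, 0, 1]]^T, v_2 = [[1, -1, 2]]^T

We seek v_1 ∈ ker((A - 2I)^2) \ ker(A - 2I), then set v_{i+1} = (A - 2I) v_i.

One such chain is v_1 = [[1, 0, 1]]^T, v_2 = [[1, -1, 2]]^T. Check: (A - 2I) v_2 = [[0, 0, 0]]^T = 0.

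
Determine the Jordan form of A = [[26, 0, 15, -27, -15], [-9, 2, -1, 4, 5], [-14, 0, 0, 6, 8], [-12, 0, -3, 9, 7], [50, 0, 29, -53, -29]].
The characteristic polynomial is det(xI - A) = x(x - 2)^4, so the eigenvalues are 0 (algebraic multiplicity 1), 2 (algebraic multiplicity 4).

For λ = 0: algebraic multiplicity 1 gives one 1×1 block.

For λ = 2: rank(A - 2I) = 3, rank((A - 2I)^2) = 1. The eigenspace has dimension 5 - 3 = 2, so there are 2 Jordan blocks; the rank sequence gives block sizes [2, 2].

Assembling the blocks gives the Jordan form J above.

J = [[0, 0, 0, 0, 0], [0, 2, 1, 0, 0], [0, 0, 2, 0, 0], [0, 0, 0, 2, 1], [0, 0, 0, 0, 2]]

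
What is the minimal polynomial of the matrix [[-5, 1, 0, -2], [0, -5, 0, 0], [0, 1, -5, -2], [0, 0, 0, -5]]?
The characteristic polynomial factors as (x + 5)^4. The minimal polynomial is ∏(x - λ)^{k_λ} where k_λ is the size of the largest Jordan block at λ.

For λ = -5: rank(A + 5I) = 1, and the largest Jordan block has size 2 (the smallest k with rank((A + 5I)^k) = rank((A + 5I)^(k+1))).

So m_A(x) = (x + 5)^2.

m_A(x) = (x + 5)^2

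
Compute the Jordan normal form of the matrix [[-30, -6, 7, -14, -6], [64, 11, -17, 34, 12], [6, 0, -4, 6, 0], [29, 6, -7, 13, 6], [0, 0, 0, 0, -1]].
The characteristic polynomial is det(xI - A) = (x + 1)^3(x + 4)^2, so the eigenvalues are -4 (algebraic multiplicity 2), -1 (algebraic multiplicity 3).

For λ = -4: rank(A + 4I) = 4, rank((A + 4I)^2) = 3. The eigenspace has dimension 5 - 4 = 1, so there is 1 Jordan block; the rank sequence gives block sizes [2].

For λ = -1: rank(A + I) = 2. The eigenspace has dimension 5 - 2 = 3, so there are 3 Jordan blocks; the rank sequence gives block sizes [1, 1, 1].

Assembling the blocks gives the Jordan form J above.

J = [[-4, 1, 0, 0, 0], [0, -4, 0, 0, 0], [0, 0, -1, 0, 0], [0, 0, 0, -1, 0], [0, 0, 0, 0, -1]]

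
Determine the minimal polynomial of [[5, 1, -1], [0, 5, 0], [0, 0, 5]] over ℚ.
The characteristic polynomial factors as (x - 5)^3. The minimal polynomial is ∏(x - λ)^{k_λ} where k_λ is the size of the largest Jordan block at λ.

For λ = 5: rank(A - 5I) = 1, and the largest Jordan block has size 2 (the smallest k with rank((A - 5I)^k) = rank((A - 5I)^(k+1))).

So m_A(x) = (x - 5)^2.

m_A(x) = (x - 5)^2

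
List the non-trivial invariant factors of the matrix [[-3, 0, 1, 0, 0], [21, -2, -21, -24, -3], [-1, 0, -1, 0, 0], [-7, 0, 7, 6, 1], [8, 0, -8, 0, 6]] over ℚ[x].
x + 2, (x - 6)^2(x + 2)^2

The Jordan structure of A has elementary divisors (x + 2)^2, (x + 2), (x - 6)^2. Arranging the block sizes at each eigenvalue in decreasing order and taking row products gives the invariant factors.

Invariant factors (smallest first, each dividing the next): x + 2, (x - 6)^2(x + 2)^2.

Check: the last factor (x - 6)^2(x + 2)^2 is the minimal polynomial, and the product (x - 6)^2(x + 2)^3 is the characteristic polynomial.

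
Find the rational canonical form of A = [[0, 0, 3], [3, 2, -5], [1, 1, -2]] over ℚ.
The invariant factors of A (the non-unit diagonal entries of the Smith normal form of xI - A over ℚ[x]) are x^3 - 2x - 3, each dividing the next. The characteristic polynomial is their product, x^3 - 2x - 3.

The rational canonical form is the block-diagonal matrix of companion matrices C(f_i):
R = [[0, 0, 3], [1, 0, 2], [0, 1, 0]].

Note the characteristic polynomial does not split into linear factors over ℚ, so A has no Jordan form over ℚ; the rational canonical form exists over any field.

R = [[0, 0, 3], [1, 0, 2], [0, 1, 0]]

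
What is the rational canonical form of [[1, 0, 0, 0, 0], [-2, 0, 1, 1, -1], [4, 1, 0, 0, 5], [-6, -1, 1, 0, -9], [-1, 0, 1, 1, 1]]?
R = [[1, 0, 0, 0, 0], [0, 0, 0, 0, -2], [0, 1, 0, 0, 6], [0, 0, 1, 0, -4], [0, 0, 0, 1, 1]]

The invariant factors of A (the non-unit diagonal entries of the Smith normal form of xI - A over ℚ[x]) are x - 1, (x - 1)(x^3 + 4x - 2), each dividing the next. The characteristic polynomial is their product, (x - 1)^2(x^3 + 4x - 2).

The rational canonical form is the block-diagonal matrix of companion matrices C(f_i):
R = [[1, 0, 0, 0, 0], [0, 0, 0, 0, -2], [0, 1, 0, 0, 6], [0, 0, 1, 0, -4], [0, 0, 0, 1, 1]].

Note the characteristic polynomial does not split into linear factors over ℚ, so A has no Jordan form over ℚ; the rational canonical form exists over any field.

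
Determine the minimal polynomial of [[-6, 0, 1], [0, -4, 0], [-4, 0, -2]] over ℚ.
m_A(x) = (x + 4)^2

The characteristic polynomial factors as (x + 4)^3. The minimal polynomial is ∏(x - λ)^{k_λ} where k_λ is the size of the largest Jordan block at λ.

For λ = -4: rank(A + 4I) = 1, and the largest Jordan block has size 2 (the smallest k with rank((A + 4I)^k) = rank((A + 4I)^(k+1))).

So m_A(x) = (x + 4)^2.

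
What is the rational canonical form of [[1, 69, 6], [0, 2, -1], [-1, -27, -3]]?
The invariant factors of A (the non-unit diagonal entries of the Smith normal form of xI - A over ℚ[x]) are (x - 6)(x + 2)(x + 4), each dividing the next. The characteristic polynomial is their product, (x - 6)(x + 2)(x + 4).

The rational canonical form is the block-diagonal matrix of companion matrices C(f_i):
R = [[0, 0, 48], [1, 0, 28], [0, 1, 0]].

R = [[0, 0, 48], [1, 0, 28], [0, 1, 0]]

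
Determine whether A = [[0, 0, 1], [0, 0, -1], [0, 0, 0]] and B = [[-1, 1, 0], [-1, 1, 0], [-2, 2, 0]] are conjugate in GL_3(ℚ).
Yes.

Two matrices over a field are similar if and only if they have the same invariant factors.

Both A and B have characteristic polynomial x^3 and minimal polynomial x^2. Computing further, both have invariant factors x, x^2. Hence A and B are similar.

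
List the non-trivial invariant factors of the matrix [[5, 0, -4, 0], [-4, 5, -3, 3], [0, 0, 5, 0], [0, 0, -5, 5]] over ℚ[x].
x - 5, (x - 5)^3

The Jordan structure of A has elementary divisors (x - 5)^3, (x - 5). Arranging the block sizes at each eigenvalue in decreasing order and taking row products gives the invariant factors.

Invariant factors (smallest first, each dividing the next): x - 5, (x - 5)^3.

Check: the last factor (x - 5)^3 is the minimal polynomial, and the product (x - 5)^4 is the characteristic polynomial.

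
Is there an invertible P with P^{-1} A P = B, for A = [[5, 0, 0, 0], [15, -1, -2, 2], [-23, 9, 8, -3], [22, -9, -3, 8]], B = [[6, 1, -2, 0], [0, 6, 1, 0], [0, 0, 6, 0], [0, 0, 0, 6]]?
No.

trace(A) = 20 but trace(B) = 24. The trace is a similarity invariant, so A and B are not similar.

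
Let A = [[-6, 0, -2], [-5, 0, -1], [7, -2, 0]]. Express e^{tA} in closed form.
e^{tA} = [[(t^2 - 4*t + 1)*e^{-2*t}, 2*t^2*e^{-2*t}, 2*t*(t - 1)*e^{-2*t}], [t*(3*t - 10)*e^{-2*t}/2, (3*t^2 + 2*t + 1)*e^{-2*t}, t*(3*t - 1)*e^{-2*t}], [t*(7 - 2*t)*e^{-2*t}, -2*t*(2*t + 1)*e^{-2*t}, (-4*t^2 + 2*t + 1)*e^{-2*t}]]

A has Jordan form J = [[-2, 1, 0], [0, -2, 1], [0, 0, -2]] with A = PJP^{-1}, so e^{tA} = P e^{tJ} P^{-1}.

For a Jordan block J_k(λ), e^{tJ_k(λ)} = e^{λt} · (I + tN + t^2 N^2/2! + ... + t^{k-1} N^{k-1}/(k-1)!) where N is the nilpotent superdiagonal part.

Assembling the blocks and conjugating back gives the entries of e^{tA} as shown above.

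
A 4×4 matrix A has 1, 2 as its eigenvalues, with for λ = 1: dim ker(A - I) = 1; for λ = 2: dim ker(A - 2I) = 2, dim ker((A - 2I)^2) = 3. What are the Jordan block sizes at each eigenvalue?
λ = 1: successive nullity increments [1] count blocks of size ≥ k; block sizes are [1].
λ = 2: successive nullity increments [2, 1] count blocks of size ≥ k; block sizes are [2, 1].

Jordan blocks: (1, 1), (2, 2), (2, 1)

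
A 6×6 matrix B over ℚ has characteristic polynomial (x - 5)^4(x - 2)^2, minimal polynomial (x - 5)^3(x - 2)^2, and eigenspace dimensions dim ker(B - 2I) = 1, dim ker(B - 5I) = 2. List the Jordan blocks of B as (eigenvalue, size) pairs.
λ = 2: algebraic multiplicity 2 (exponent in χ_B), largest block size 2 (exponent in m_B), 1 block (geometric multiplicity). This forces block sizes [2].
λ = 5: algebraic multiplicity 4 (exponent in χ_B), largest block size 3 (exponent in m_B), 2 blocks (geometric multiplicity). These force block sizes [3, 1].

Jordan blocks: (2, 2), (5, 3), (5, 1)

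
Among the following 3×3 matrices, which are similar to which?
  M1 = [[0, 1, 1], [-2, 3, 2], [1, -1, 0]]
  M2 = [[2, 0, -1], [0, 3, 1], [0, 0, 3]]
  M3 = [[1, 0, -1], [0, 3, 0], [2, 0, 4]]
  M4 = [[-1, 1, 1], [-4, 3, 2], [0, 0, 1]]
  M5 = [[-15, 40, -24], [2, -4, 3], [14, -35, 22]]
3 classes: {M1, M4, M5}, {M2}, {M3}

Characteristic polynomials: χ_{M1} = (x - 1)^3, χ_{M2} = (x - 3)^2(x - 2), χ_{M3} = (x - 3)^2(x - 2), χ_{M4} = (x - 1)^3, χ_{M5} = (x - 1)^3.

{M1, M4, M5}: invariant factors x - 1, (x - 1)^2.

{M2}: invariant factors (x - 3)^2(x - 2).

{M3}: invariant factors x - 3, (x - 3)(x - 2).

Matrices are similar if and only if their invariant-factor lists agree; the partition into similarity classes is {M1, M4, M5}, {M2}, {M3}.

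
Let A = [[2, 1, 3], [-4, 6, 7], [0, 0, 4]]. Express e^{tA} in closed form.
e^{tA} = [[(1 - 2*t)*e^{4*t}, t*e^{4*t}, t*(t + 6)*e^{4*t}/2], [-4*t*e^{4*t}, (2*t + 1)*e^{4*t}, t*(t + 7)*e^{4*t}], [0, 0, e^{4*t}]]

A has Jordan form J = [[4, 1, 0], [0, 4, 1], [0, 0, 4]] with A = PJP^{-1}, so e^{tA} = P e^{tJ} P^{-1}.

For a Jordan block J_k(λ), e^{tJ_k(λ)} = e^{λt} · (I + tN + t^2 N^2/2! + ... + t^{k-1} N^{k-1}/(k-1)!) where N is the nilpotent superdiagonal part.

Assembling the blocks and conjugating back gives the entries of e^{tA} as shown above.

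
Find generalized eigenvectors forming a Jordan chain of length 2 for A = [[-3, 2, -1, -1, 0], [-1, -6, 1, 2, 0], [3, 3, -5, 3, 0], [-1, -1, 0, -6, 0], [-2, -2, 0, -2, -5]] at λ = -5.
We seek v_1 ∈ ker((A + 5I)^2) \ ker(A + 5I), then set v_{i+1} = (A + 5I) v_i.

One such chain is v_1 = [[0, 1, 2, -1, 0]]^T, v_2 = [[1, -1, 0, 0, 0]]^T. Check: (A + 5I) v_2 = [[0, 0, 0, 0, 0]]^T = 0.

v_1 = [[0, 1, 2, -1, 0]]^T, v_2 = [[1, -1, 0, 0, 0]]^T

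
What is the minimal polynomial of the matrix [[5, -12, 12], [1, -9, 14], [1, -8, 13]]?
m_A(x) = (x - 5)^2(x + 1)

The characteristic polynomial factors as (x - 5)^2(x + 1). The minimal polynomial is ∏(x - λ)^{k_λ} where k_λ is the size of the largest Jordan block at λ.

For λ = -1: rank(A + I) = 2, and the largest Jordan block has size 1 (the smallest k with rank((A + I)^k) = rank((A + I)^(k+1))).
For λ = 5: rank(A - 5I) = 2, and the largest Jordan block has size 2 (the smallest k with rank((A - 5I)^k) = rank((A - 5I)^(k+1))).

So m_A(x) = (x - 5)^2(x + 1).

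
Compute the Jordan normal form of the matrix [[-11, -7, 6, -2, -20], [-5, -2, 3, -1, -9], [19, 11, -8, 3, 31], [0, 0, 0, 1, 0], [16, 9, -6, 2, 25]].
The characteristic polynomial is det(xI - A) = (x - 1)^5, so the eigenvalues are 1 (algebraic multiplicity 5).

For λ = 1: rank(A - I) = 2, rank((A - I)^2) = 1, rank((A - I)^3) = 0. The eigenspace has dimension 5 - 2 = 3, so there are 3 Jordan blocks; the rank sequence gives block sizes [3, 1, 1].

Assembling the blocks gives the Jordan form J above.

J = [[1, 1, 0, 0, 0], [0, 1, 1, 0, 0], [0, 0, 1, 0, 0], [0, 0, 0, 1, 0], [0, 0, 0, 0, 1]]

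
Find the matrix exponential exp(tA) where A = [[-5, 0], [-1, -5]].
e^{tA} = [[e^{-5*t}, 0], [-t*e^{-5*t}, e^{-5*t}]]

A has Jordan form J = [[-5, 1], [0, -5]] with A = PJP^{-1}, so e^{tA} = P e^{tJ} P^{-1}.

For a Jordan block J_k(λ), e^{tJ_k(λ)} = e^{λt} · (I + tN + t^2 N^2/2! + ... + t^{k-1} N^{k-1}/(k-1)!) where N is the nilpotent superdiagonal part.

Assembling the blocks and conjugating back gives the entries of e^{tA} as shown above.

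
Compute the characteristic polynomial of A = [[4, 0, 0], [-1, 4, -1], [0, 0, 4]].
xI - A = [[x - 4, 0, 0], [1, x - 4, 1], [0, 0, x - 4]].

Expanding det(xI - A) along the first row:
det(xI - A) = + (x - 4)·det([[x - 4, 1], [0, x - 4]]) - (0)·det([[1, 1], [0, x - 4]]) + (0)·det([[1, x - 4], [0, 0]]).

Evaluating gives χ_A(x) = x^3 - 12x^2 + 48x - 64 = (x - 4)^3.

χ_A(x) = (x - 4)^3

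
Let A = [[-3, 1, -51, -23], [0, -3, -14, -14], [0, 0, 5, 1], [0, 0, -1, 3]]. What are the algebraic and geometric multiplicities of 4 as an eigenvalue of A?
algebraic multiplicity 2, geometric multiplicity 1

The characteristic polynomial is (x - 4)^2(x + 3)^2, so the factor x - 4 appears with exponent 2: the algebraic multiplicity is 2.

rank(A - 4I) = 3, so the eigenspace has dimension 4 - 3 = 1: the geometric multiplicity is 1.

Since 1 < 2, A is not diagonalizable.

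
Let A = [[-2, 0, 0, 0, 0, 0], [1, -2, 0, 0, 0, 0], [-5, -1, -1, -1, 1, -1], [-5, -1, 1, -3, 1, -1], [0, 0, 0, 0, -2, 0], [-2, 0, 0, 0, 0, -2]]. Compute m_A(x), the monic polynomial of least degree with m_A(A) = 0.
m_A(x) = (x + 2)^3

The characteristic polynomial factors as (x + 2)^6. The minimal polynomial is ∏(x - λ)^{k_λ} where k_λ is the size of the largest Jordan block at λ.

For λ = -2: rank(A + 2I) = 2, and the largest Jordan block has size 3 (the smallest k with rank((A + 2I)^k) = rank((A + 2I)^(k+1))).

So m_A(x) = (x + 2)^3.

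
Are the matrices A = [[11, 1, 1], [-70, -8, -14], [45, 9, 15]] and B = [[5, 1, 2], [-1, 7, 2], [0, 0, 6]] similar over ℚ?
Yes.

Two matrices over a field are similar if and only if they have the same invariant factors.

Both A and B have characteristic polynomial (x - 6)^3 and minimal polynomial (x - 6)^2. Computing further, both have invariant factors x - 6, (x - 6)^2. Hence A and B are similar.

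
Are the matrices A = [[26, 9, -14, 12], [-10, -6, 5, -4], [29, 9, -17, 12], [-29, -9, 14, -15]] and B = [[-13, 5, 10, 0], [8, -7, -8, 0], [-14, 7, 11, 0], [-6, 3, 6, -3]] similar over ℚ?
No.

Both have characteristic polynomial (x + 3)^4, but the minimal polynomial of A is (x + 3)^3 while the minimal polynomial of B is (x + 3)^2. The minimal polynomial is a similarity invariant, so A and B are not similar.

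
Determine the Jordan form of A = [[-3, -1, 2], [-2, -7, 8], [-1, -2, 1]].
J = [[-3, 1, 0], [0, -3, 1], [0, 0, -3]]

The characteristic polynomial is det(xI - A) = (x + 3)^3, so the eigenvalues are -3 (algebraic multiplicity 3).

For λ = -3: rank(A + 3I) = 2, rank((A + 3I)^2) = 1, rank((A + 3I)^3) = 0. The eigenspace has dimension 3 - 2 = 1, so there is 1 Jordan block; the rank sequence gives block sizes [3].

Assembling the blocks gives the Jordan form J above.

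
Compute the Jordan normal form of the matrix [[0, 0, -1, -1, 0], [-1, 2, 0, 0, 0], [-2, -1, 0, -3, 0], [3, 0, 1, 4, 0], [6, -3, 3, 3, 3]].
J = [[1, 1, 0, 0, 0], [0, 1, 1, 0, 0], [0, 0, 1, 0, 0], [0, 0, 0, 3, 0], [0, 0, 0, 0, 3]]

The characteristic polynomial is det(xI - A) = (x - 3)^2(x - 1)^3, so the eigenvalues are 1 (algebraic multiplicity 3), 3 (algebraic multiplicity 2).

For λ = 1: rank(A - I) = 4, rank((A - I)^2) = 3, rank((A - I)^3) = 2. The eigenspace has dimension 5 - 4 = 1, so there is 1 Jordan block; the rank sequence gives block sizes [3].

For λ = 3: rank(A - 3I) = 3. The eigenspace has dimension 5 - 3 = 2, so there are 2 Jordan blocks; the rank sequence gives block sizes [1, 1].

Assembling the blocks gives the Jordan form J above.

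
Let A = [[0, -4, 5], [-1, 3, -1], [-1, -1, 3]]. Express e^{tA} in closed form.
A has Jordan form J = [[1, 1, 0], [0, 1, 0], [0, 0, 4]] with A = PJP^{-1}, so e^{tA} = P e^{tJ} P^{-1}.

For a Jordan block J_k(λ), e^{tJ_k(λ)} = e^{λt} · (I + tN + t^2 N^2/2! + ... + t^{k-1} N^{k-1}/(k-1)!) where N is the nilpotent superdiagonal part.

Assembling the blocks and conjugating back gives the entries of e^{tA} as shown above.

e^{tA} = [[(1 - t)*e^{t}, (-t - e^{3*t} + 1)*e^{t}, (2*t + e^{3*t} - 1)*e^{t}], [-t*e^{t}, (-t + e^{3*t})*e^{t}, (2*t - e^{3*t} + 1)*e^{t}], [-t*e^{t}, -t*e^{t}, (2*t + 1)*e^{t}]]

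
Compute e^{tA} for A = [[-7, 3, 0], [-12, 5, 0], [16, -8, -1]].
A has Jordan form J = [[-1, 1, 0], [0, -1, 0], [0, 0, -1]] with A = PJP^{-1}, so e^{tA} = P e^{tJ} P^{-1}.

For a Jordan block J_k(λ), e^{tJ_k(λ)} = e^{λt} · (I + tN + t^2 N^2/2! + ... + t^{k-1} N^{k-1}/(k-1)!) where N is the nilpotent superdiagonal part.

Assembling the blocks and conjugating back gives the entries of e^{tA} as shown above.

e^{tA} = [[(1 - 6*t)*e^{-t}, 3*t*e^{-t}, 0], [-12*t*e^{-t}, (6*t + 1)*e^{-t}, 0], [16*t*e^{-t}, -8*t*e^{-t}, e^{-t}]]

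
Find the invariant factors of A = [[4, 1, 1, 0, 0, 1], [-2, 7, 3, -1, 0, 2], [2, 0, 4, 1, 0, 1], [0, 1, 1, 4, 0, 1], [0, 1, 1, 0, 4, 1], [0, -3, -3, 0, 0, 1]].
x - 4, x - 4, (x - 4)^2, (x - 4)^2

The Jordan structure of A has elementary divisors (x - 4)^2, (x - 4)^2, (x - 4), (x - 4). Arranging the block sizes at each eigenvalue in decreasing order and taking row products gives the invariant factors.

Invariant factors (smallest first, each dividing the next): x - 4, x - 4, (x - 4)^2, (x - 4)^2.

Check: the last factor (x - 4)^2 is the minimal polynomial, and the product (x - 4)^6 is the characteristic polynomial.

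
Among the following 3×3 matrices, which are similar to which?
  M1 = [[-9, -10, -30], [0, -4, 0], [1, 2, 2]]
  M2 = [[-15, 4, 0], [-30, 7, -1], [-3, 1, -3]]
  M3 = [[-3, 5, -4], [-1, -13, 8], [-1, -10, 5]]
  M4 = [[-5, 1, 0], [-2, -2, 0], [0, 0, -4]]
Characteristic polynomials: χ_{M1} = (x + 3)(x + 4)^2, χ_{M2} = (x + 3)(x + 4)^2, χ_{M3} = (x + 3)(x + 4)^2, χ_{M4} = (x + 3)(x + 4)^2.

{M1, M4}: invariant factors x + 4, (x + 3)(x + 4).

{M2, M3}: invariant factors (x + 3)(x + 4)^2.

Matrices are similar if and only if their invariant-factor lists agree; the partition into similarity classes is {M1, M4}, {M2, M3}.

2 classes: {M1, M4}, {M2, M3}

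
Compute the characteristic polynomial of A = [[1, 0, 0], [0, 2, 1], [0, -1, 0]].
xI - A = [[x - 1, 0, 0], [0, x - 2, -1], [0, 1, x]].

Expanding det(xI - A) along the first row:
det(xI - A) = + (x - 1)·det([[x - 2, -1], [1, x]]) - (0)·det([[0, -1], [0, x]]) + (0)·det([[0, x - 2], [0, 1]]).

Evaluating gives χ_A(x) = x^3 - 3x^2 + 3x - 1 = (x - 1)^3.

χ_A(x) = (x - 1)^3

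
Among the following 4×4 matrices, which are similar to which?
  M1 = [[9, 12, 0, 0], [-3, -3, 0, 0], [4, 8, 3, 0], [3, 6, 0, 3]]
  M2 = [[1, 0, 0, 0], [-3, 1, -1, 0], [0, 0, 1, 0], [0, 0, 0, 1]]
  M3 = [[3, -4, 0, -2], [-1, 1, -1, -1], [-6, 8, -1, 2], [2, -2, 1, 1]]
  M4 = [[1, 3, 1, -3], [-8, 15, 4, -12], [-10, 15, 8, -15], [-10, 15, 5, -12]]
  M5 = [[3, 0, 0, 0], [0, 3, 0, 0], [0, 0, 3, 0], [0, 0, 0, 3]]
Characteristic polynomials: χ_{M1} = (x - 3)^4, χ_{M2} = (x - 1)^4, χ_{M3} = (x - 1)^4, χ_{M4} = (x - 3)^4, χ_{M5} = (x - 3)^4.

{M1, M4}: invariant factors x - 3, x - 3, (x - 3)^2.

{M2}: invariant factors x - 1, x - 1, (x - 1)^2.

{M3}: invariant factors x - 1, (x - 1)^3.

{M5}: invariant factors x - 3, x - 3, x - 3, x - 3.

Matrices are similar if and only if their invariant-factor lists agree; the partition into similarity classes is {M1, M4}, {M2}, {M3}, {M5}.

4 classes: {M1, M4}, {M2}, {M3}, {M5}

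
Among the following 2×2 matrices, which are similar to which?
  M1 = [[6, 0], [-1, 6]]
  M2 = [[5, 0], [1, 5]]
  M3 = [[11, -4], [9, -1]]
2 classes: {M1}, {M2, M3}

Characteristic polynomials: χ_{M1} = (x - 6)^2, χ_{M2} = (x - 5)^2, χ_{M3} = (x - 5)^2.

{M1}: invariant factors (x - 6)^2.

{M2, M3}: invariant factors (x - 5)^2.

Matrices are similar if and only if their invariant-factor lists agree; the partition into similarity classes is {M1}, {M2, M3}.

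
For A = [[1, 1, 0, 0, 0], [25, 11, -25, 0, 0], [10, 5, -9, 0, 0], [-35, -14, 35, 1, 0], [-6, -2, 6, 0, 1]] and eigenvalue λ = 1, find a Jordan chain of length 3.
v_1 = [[1, -2, 0, 3, 1]]^T, v_2 = [[-2, 5, 0, -7, -2]]^T, v_3 = [[5, 0, 5, 0, 2]]^T

We seek v_1 ∈ ker((A - I)^3) \ ker((A - I)^2), then set v_{i+1} = (A - I) v_i.

One such chain is v_1 = [[1, -2, 0, 3, 1]]^T, v_2 = [[-2, 5, 0, -7, -2]]^T, v_3 = [[5, 0, 5, 0, 2]]^T. Check: (A - I) v_3 = [[0, 0, 0, 0, 0]]^T = 0.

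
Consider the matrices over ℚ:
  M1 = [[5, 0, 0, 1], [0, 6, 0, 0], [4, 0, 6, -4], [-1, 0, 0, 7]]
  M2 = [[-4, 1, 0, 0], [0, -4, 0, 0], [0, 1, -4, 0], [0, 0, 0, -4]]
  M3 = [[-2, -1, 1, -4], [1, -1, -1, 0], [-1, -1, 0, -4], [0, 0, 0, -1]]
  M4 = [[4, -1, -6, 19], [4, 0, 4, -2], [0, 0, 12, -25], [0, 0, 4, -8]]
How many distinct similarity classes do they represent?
Characteristic polynomials: χ_{M1} = (x - 6)^4, χ_{M2} = (x + 4)^4, χ_{M3} = (x + 1)^4, χ_{M4} = (x - 2)^4.

{M1}: invariant factors x - 6, x - 6, (x - 6)^2.

{M2}: invariant factors x + 4, x + 4, (x + 4)^2.

{M3}: invariant factors x + 1, (x + 1)^3.

{M4}: invariant factors (x - 2)^2, (x - 2)^2.

Matrices are similar if and only if their invariant-factor lists agree; the partition into similarity classes is {M1}, {M2}, {M3}, {M4}.

4 classes: {M1}, {M2}, {M3}, {M4}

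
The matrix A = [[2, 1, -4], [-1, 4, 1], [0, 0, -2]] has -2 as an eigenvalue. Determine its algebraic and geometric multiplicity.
algebraic multiplicity 1, geometric multiplicity 1

The characteristic polynomial is (x - 3)^2(x + 2), so the factor x + 2 appears with exponent 1: the algebraic multiplicity is 1.

rank(A + 2I) = 2, so the eigenspace has dimension 3 - 2 = 1: the geometric multiplicity is 1.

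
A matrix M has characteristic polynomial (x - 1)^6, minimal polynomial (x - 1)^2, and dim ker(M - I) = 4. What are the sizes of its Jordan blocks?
Jordan blocks: (1, 2), (1, 2), (1, 1), (1, 1)

λ = 1: algebraic multiplicity 6 (exponent in χ_M), largest block size 2 (exponent in m_M), 4 blocks (geometric multiplicity). These force block sizes [2, 2, 1, 1].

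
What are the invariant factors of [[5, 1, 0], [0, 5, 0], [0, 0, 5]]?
The Jordan structure of A has elementary divisors (x - 5)^2, (x - 5). Arranging the block sizes at each eigenvalue in decreasing order and taking row products gives the invariant factors.

Invariant factors (smallest first, each dividing the next): x - 5, (x - 5)^2.

Check: the last factor (x - 5)^2 is the minimal polynomial, and the product (x - 5)^3 is the characteristic polynomial.

x - 5, (x - 5)^2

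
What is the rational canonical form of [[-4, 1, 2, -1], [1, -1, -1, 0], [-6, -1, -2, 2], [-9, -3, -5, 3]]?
The invariant factors of A (the non-unit diagonal entries of the Smith normal form of xI - A over ℚ[x]) are (x + 4)(x^3 + 4x + 2), each dividing the next. The characteristic polynomial is their product, (x + 4)(x^3 + 4x + 2).

The rational canonical form is the block-diagonal matrix of companion matrices C(f_i):
R = [[0, 0, 0, -8], [1, 0, 0, -18], [0, 1, 0, -4], [0, 0, 1, -4]].

Note the characteristic polynomial does not split into linear factors over ℚ, so A has no Jordan form over ℚ; the rational canonical form exists over any field.

R = [[0, 0, 0, -8], [1, 0, 0, -18], [0, 1, 0, -4], [0, 0, 1, -4]]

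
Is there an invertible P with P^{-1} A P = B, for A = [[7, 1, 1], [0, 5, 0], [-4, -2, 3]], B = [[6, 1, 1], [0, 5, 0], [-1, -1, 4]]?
Yes.

Two matrices over a field are similar if and only if they have the same invariant factors.

Both A and B have characteristic polynomial (x - 5)^3 and minimal polynomial (x - 5)^2. Computing further, both have invariant factors x - 5, (x - 5)^2. Hence A and B are similar.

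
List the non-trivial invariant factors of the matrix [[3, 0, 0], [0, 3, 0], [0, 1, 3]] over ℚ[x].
The Jordan structure of A has elementary divisors (x - 3)^2, (x - 3). Arranging the block sizes at each eigenvalue in decreasing order and taking row products gives the invariant factors.

Invariant factors (smallest first, each dividing the next): x - 3, (x - 3)^2.

Check: the last factor (x - 3)^2 is the minimal polynomial, and the product (x - 3)^3 is the characteristic polynomial.

x - 3, (x - 3)^2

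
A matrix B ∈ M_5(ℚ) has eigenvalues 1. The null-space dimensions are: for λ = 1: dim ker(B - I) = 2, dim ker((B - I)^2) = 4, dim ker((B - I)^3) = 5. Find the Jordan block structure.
Jordan blocks: (1, 3), (1, 2)

λ = 1: successive nullity increments [2, 2, 1] count blocks of size ≥ k; block sizes are [3, 2].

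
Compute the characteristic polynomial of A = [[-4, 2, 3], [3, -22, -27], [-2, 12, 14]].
xI - A = [[x + 4, -2, -3], [-3, x + 22, 27], [2, -12, x - 14]].

Expanding det(xI - A) along the first row:
det(xI - A) = + (x + 4)·det([[x + 22, 27], [-12, x - 14]]) - (-2)·det([[-3, 27], [2, x - 14]]) + (-3)·det([[-3, x + 22], [2, -12]]).

Evaluating gives χ_A(x) = x^3 + 12x^2 + 48x + 64 = (x + 4)^3.

χ_A(x) = (x + 4)^3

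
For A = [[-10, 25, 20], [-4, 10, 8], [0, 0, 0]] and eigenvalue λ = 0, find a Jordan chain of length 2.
We seek v_1 ∈ ker(A^2) \ ker(A), then set v_{i+1} = A v_i.

One such chain is v_1 = [[2, 1, 0]]^T, v_2 = [[5, 2, 0]]^T. Check: A v_2 = [[0, 0, 0]]^T = 0.

v_1 = [[2, 1, 0]]^T, v_2 = [[5, 2, 0]]^T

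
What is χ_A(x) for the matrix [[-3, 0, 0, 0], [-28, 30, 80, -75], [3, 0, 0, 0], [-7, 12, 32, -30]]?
xI - A = [[x + 3, 0, 0, 0], [28, x - 30, -80, 75], [-3, 0, x, 0], [7, -12, -32, x + 30]].

Expanding det(xI - A) along the first row:
det(xI - A) = + (x + 3)·det([[x - 30, -80, 75], [0, x, 0], [-12, -32, x + 30]]) - (0)·det([[28, -80, 75], [-3, x, 0], [7, -32, x + 30]]) + (0)·det([[28, x - 30, 75], [-3, 0, 0], [7, -12, x + 30]]) - (0)·det([[28, x - 30, -80], [-3, 0, x], [7, -12, -32]]).

Evaluating gives χ_A(x) = x^4 + 3x^3 = x^3(x + 3).

χ_A(x) = x^3(x + 3)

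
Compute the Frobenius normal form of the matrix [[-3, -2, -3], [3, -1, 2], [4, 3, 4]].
The invariant factors of A (the non-unit diagonal entries of the Smith normal form of xI - A over ℚ[x]) are x^3 - x + 1, each dividing the next. The characteristic polynomial is their product, x^3 - x + 1.

The rational canonical form is the block-diagonal matrix of companion matrices C(f_i):
R = [[0, 0, -1], [1, 0, 1], [0, 1, 0]].

Note the characteristic polynomial does not split into linear factors over ℚ, so A has no Jordan form over ℚ; the rational canonical form exists over any field.

R = [[0, 0, -1], [1, 0, 1], [0, 1, 0]]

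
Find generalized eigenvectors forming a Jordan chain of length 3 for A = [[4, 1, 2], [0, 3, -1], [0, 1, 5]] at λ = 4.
v_1 = [[0, 1, 0]]^T, v_2 = [[1, -1, 1]]^T, v_3 = [[1, 0, 0]]^T

We seek v_1 ∈ ker((A - 4I)^3) \ ker((A - 4I)^2), then set v_{i+1} = (A - 4I) v_i.

One such chain is v_1 = [[0, 1, 0]]^T, v_2 = [[1, -1, 1]]^T, v_3 = [[1, 0, 0]]^T. Check: (A - 4I) v_3 = [[0, 0, 0]]^T = 0.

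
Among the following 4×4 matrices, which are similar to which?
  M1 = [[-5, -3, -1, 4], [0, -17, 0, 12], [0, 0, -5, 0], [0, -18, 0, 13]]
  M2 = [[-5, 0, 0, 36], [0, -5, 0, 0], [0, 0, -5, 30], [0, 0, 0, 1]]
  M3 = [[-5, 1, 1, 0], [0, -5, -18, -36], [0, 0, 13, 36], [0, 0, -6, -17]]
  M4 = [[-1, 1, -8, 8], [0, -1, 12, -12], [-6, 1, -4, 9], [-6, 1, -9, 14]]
Characteristic polynomials: χ_{M1} = (x - 1)(x + 5)^3, χ_{M2} = (x - 1)(x + 5)^3, χ_{M3} = (x - 1)(x + 5)^3, χ_{M4} = (x - 5)^2(x + 1)^2.

{M1, M3}: invariant factors x + 5, (x - 1)(x + 5)^2.

{M2}: invariant factors x + 5, x + 5, (x - 1)(x + 5).

{M4}: invariant factors (x - 5)^2(x + 1)^2.

Matrices are similar if and only if their invariant-factor lists agree; the partition into similarity classes is {M1, M3}, {M2}, {M4}.

3 classes: {M1, M3}, {M2}, {M4}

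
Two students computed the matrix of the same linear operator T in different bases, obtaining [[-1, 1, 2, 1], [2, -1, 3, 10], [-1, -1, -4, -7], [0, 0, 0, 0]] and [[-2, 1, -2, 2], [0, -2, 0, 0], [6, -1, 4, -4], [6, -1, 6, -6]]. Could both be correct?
No.

Both have characteristic polynomial x(x + 2)^3, but the minimal polynomial of A is x(x + 2)^3 while the minimal polynomial of B is x(x + 2)^2. The minimal polynomial is a similarity invariant, so A and B are not similar.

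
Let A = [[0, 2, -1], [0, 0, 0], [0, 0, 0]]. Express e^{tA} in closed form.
e^{tA} = [[1, 2*t, -t], [0, 1, 0], [0, 0, 1]]

A has Jordan form J = [[0, 1, 0], [0, 0, 0], [0, 0, 0]] with A = PJP^{-1}, so e^{tA} = P e^{tJ} P^{-1}.

For a Jordan block J_k(λ), e^{tJ_k(λ)} = e^{λt} · (I + tN + t^2 N^2/2! + ... + t^{k-1} N^{k-1}/(k-1)!) where N is the nilpotent superdiagonal part.

Assembling the blocks and conjugating back gives the entries of e^{tA} as shown above.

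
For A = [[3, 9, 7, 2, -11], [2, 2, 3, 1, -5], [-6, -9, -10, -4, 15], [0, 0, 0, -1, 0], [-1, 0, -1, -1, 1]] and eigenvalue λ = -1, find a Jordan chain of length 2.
v_1 = [[3, 1, -1, -1, 1]]^T, v_2 = [[1, 0, 1, 0, 1]]^T

We seek v_1 ∈ ker((A + I)^2) \ ker(A + I), then set v_{i+1} = (A + I) v_i.

One such chain is v_1 = [[3, 1, -1, -1, 1]]^T, v_2 = [[1, 0, 1, 0, 1]]^T. Check: (A + I) v_2 = [[0, 0, 0, 0, 0]]^T = 0.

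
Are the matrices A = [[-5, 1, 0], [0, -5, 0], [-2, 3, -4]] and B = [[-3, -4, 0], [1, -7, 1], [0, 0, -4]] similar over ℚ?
Yes.

Two matrices over a field are similar if and only if they have the same invariant factors.

Both A and B have characteristic polynomial (x + 4)(x + 5)^2 and minimal polynomial (x + 4)(x + 5)^2. Computing further, both have invariant factors (x + 4)(x + 5)^2. Hence A and B are similar.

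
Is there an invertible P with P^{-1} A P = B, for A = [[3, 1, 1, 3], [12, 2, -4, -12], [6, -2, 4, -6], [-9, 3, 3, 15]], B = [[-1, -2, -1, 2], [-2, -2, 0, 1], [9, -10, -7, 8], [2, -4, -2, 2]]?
trace(A) = 24 but trace(B) = -8. The trace is a similarity invariant, so A and B are not similar.

No.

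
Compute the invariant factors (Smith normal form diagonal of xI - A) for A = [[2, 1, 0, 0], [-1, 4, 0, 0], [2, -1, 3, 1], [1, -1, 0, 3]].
(x - 3)^2, (x - 3)^2

The Jordan structure of A has elementary divisors (x - 3)^2, (x - 3)^2. Arranging the block sizes at each eigenvalue in decreasing order and taking row products gives the invariant factors.

Invariant factors (smallest first, each dividing the next): (x - 3)^2, (x - 3)^2.

Check: the last factor (x - 3)^2 is the minimal polynomial, and the product (x - 3)^4 is the characteristic polynomial.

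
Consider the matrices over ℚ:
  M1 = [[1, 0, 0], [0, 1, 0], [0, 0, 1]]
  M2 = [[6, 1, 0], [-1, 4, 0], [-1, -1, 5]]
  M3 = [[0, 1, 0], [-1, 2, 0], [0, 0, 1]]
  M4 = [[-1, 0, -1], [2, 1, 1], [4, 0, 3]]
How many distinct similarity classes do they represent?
3 classes: {M1}, {M2}, {M3, M4}

Characteristic polynomials: χ_{M1} = (x - 1)^3, χ_{M2} = (x - 5)^3, χ_{M3} = (x - 1)^3, χ_{M4} = (x - 1)^3.

{M1}: invariant factors x - 1, x - 1, x - 1.

{M2}: invariant factors x - 5, (x - 5)^2.

{M3, M4}: invariant factors x - 1, (x - 1)^2.

Matrices are similar if and only if their invariant-factor lists agree; the partition into similarity classes is {M1}, {M2}, {M3, M4}.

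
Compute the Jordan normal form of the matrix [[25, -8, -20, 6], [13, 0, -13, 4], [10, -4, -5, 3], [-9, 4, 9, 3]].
J = [[5, 0, 0, 0], [0, 6, 1, 0], [0, 0, 6, 1], [0, 0, 0, 6]]

The characteristic polynomial is det(xI - A) = (x - 6)^3(x - 5), so the eigenvalues are 5 (algebraic multiplicity 1), 6 (algebraic multiplicity 3).

For λ = 5: algebraic multiplicity 1 gives one 1×1 block.

For λ = 6: rank(A - 6I) = 3, rank((A - 6I)^2) = 2, rank((A - 6I)^3) = 1. The eigenspace has dimension 4 - 3 = 1, so there is 1 Jordan block; the rank sequence gives block sizes [3].

Assembling the blocks gives the Jordan form J above.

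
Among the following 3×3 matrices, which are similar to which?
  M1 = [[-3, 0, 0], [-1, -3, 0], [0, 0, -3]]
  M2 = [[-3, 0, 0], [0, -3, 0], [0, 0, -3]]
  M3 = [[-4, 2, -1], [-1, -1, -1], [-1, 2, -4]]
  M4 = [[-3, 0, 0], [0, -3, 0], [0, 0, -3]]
Characteristic polynomials: χ_{M1} = (x + 3)^3, χ_{M2} = (x + 3)^3, χ_{M3} = (x + 3)^3, χ_{M4} = (x + 3)^3.

{M1, M3}: invariant factors x + 3, (x + 3)^2.

{M2, M4}: invariant factors x + 3, x + 3, x + 3.

Matrices are similar if and only if their invariant-factor lists agree; the partition into similarity classes is {M1, M3}, {M2, M4}.

2 classes: {M1, M3}, {M2, M4}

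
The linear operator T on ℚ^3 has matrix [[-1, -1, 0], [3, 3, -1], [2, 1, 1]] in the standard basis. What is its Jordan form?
J = [[1, 1, 0], [0, 1, 1], [0, 0, 1]]

The characteristic polynomial is det(xI - A) = (x - 1)^3, so the eigenvalues are 1 (algebraic multiplicity 3).

For λ = 1: rank(A - I) = 2, rank((A - I)^2) = 1, rank((A - I)^3) = 0. The eigenspace has dimension 3 - 2 = 1, so there is 1 Jordan block; the rank sequence gives block sizes [3].

Assembling the blocks gives the Jordan form J above.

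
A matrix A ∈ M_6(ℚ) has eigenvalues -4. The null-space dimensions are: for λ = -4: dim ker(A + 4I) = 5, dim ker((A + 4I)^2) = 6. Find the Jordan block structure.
Jordan blocks: (-4, 2), (-4, 1), (-4, 1), (-4, 1), (-4, 1)

λ = -4: successive nullity increments [5, 1] count blocks of size ≥ k; block sizes are [2, 1, 1, 1, 1].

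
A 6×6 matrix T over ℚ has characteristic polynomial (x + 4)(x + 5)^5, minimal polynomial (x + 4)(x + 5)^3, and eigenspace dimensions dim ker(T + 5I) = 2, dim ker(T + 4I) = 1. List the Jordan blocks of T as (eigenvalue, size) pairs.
λ = -5: algebraic multiplicity 5 (exponent in χ_T), largest block size 3 (exponent in m_T), 2 blocks (geometric multiplicity). These force block sizes [3, 2].
λ = -4: algebraic multiplicity 1 (exponent in χ_T), largest block size 1 (exponent in m_T), 1 block (geometric multiplicity). This forces block sizes [1].

Jordan blocks: (-5, 3), (-5, 2), (-4, 1)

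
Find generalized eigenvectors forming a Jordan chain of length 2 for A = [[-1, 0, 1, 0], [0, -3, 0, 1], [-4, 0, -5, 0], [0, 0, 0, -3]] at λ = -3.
We seek v_1 ∈ ker((A + 3I)^2) \ ker(A + 3I), then set v_{i+1} = (A + 3I) v_i.

One such chain is v_1 = [[0, 0, 1, 0]]^T, v_2 = [[1, 0, -2, 0]]^T. Check: (A + 3I) v_2 = [[0, 0, 0, 0]]^T = 0.

v_1 = [[0, 0, 1, 0]]^T, v_2 = [[1, 0, -2, 0]]^T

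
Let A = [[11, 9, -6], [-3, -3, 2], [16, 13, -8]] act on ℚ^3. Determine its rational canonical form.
R = [[0, 0, -4], [1, 0, 0], [0, 1, 0]]

The invariant factors of A (the non-unit diagonal entries of the Smith normal form of xI - A over ℚ[x]) are x^3 + 4, each dividing the next. The characteristic polynomial is their product, x^3 + 4.

The rational canonical form is the block-diagonal matrix of companion matrices C(f_i):
R = [[0, 0, -4], [1, 0, 0], [0, 1, 0]].

Note the characteristic polynomial does not split into linear factors over ℚ, so A has no Jordan form over ℚ; the rational canonical form exists over any field.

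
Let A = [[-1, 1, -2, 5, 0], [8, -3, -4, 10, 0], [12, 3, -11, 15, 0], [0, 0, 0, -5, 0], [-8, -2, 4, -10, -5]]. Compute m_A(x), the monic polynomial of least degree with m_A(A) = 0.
The characteristic polynomial factors as (x + 5)^5. The minimal polynomial is ∏(x - λ)^{k_λ} where k_λ is the size of the largest Jordan block at λ.

For λ = -5: rank(A + 5I) = 1, and the largest Jordan block has size 2 (the smallest k with rank((A + 5I)^k) = rank((A + 5I)^(k+1))).

So m_A(x) = (x + 5)^2.

m_A(x) = (x + 5)^2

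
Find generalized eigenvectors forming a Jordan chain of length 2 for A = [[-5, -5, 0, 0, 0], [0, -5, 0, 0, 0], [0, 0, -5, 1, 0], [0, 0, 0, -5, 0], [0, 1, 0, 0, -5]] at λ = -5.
We seek v_1 ∈ ker((A + 5I)^2) \ ker(A + 5I), then set v_{i+1} = (A + 5I) v_i.

One such chain is v_1 = [[0, 1, 0, 0, 1]]^T, v_2 = [[-5, 0, 0, 0, 1]]^T. Check: (A + 5I) v_2 = [[0, 0, 0, 0, 0]]^T = 0.

v_1 = [[0, 1, 0, 0, 1]]^T, v_2 = [[-5, 0, 0, 0, 1]]^T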